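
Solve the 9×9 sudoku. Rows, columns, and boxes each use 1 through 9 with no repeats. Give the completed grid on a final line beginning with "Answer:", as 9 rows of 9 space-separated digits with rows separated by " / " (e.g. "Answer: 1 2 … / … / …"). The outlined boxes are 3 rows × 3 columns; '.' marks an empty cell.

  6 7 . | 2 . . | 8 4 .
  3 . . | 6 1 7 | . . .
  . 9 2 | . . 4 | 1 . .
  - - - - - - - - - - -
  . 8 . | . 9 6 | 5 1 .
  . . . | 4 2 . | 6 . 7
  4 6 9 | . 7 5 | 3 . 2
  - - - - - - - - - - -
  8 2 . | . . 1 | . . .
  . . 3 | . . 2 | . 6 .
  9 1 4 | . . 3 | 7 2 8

Step 1. [r3c1∈{5}] r3c1 has the single candidate 5, so r3c1=5.
Step 2. [r9c4∈{5}] r9c4's peers cover all but 5, so r9c4=5.
Step 3. [r7c3∈{5,6,7}] col 3 places 6 nowhere but r7c3. So r7c3=6.
Step 4. [r7c5∈{4}] r7c5 is down to just 4, so r7c5=4.
Step 5. [r7c7∈{9}] only 9 remains possible at r7c7. So r7c7=9.
Step 6. [r8c9∈{1,4,5}] row 8 places 1 nowhere but r8c9, so r8c9=1.
Step 7. [r5c8∈{8,9}] in row 5, 9 fits only at r5c8 ⇒ r5c8=9.
Step 8. [r2c8∈{5}] r2c8 has the single candidate 5, so r2c8=5.
Step 9. [r8c1∈{7}] r8c1's peers cover all but 7, so r8c1=7.
Step 10. [r7c8∈{3}] nothing but 3 survives at r7c8, so r7c8=3.
Step 11. [r5c3∈{1,5}] r5c3 is the only open cell in col 3 admitting 5 ⇒ r5c3=5.
Step 12. [r8c5∈{8}] r8c5 has the single candidate 8, so r8c5=8.
Step 13. [r3c5∈{3}] r3c5 has the single candidate 3, so r3c5=3.
Step 14. [r3c4∈{8}] r3c4 is down to just 8 ⇒ r3c4=8.
Step 15. [r1c9∈{3,9}] across row 1, 3 lands solely at r1c9. So r1c9=3.
Step 16. [r3c8∈{7}] only 7 remains possible at r3c8, so r3c8=7.
Step 17. [r2c2∈{4}] only 4 remains possible at r2c2 ⇒ r2c2=4.
Step 18. [r7c9∈{5}] r7c9 is down to just 5. So r7c9=5.
Step 19. [r8c2∈{5}] r8c2 is down to just 5. So r8c2=5.
Step 20. [r5c6∈{8}] r5c6 has the single candidate 8. So r5c6=8.
Step 21. [r6c8∈{8}] r6c8 has the single candidate 8 ⇒ r6c8=8.
Step 22. [r2c9∈{9}] r2c9 has the single candidate 9. So r2c9=9.
Step 23. [r4c1∈{2}] r4c1 has the single candidate 2, so r4c1=2.
Step 24. [r8c4∈{9}] only 9 remains possible at r8c4. So r8c4=9.
Step 25. [r1c3∈{1}] nothing but 1 survives at r1c3 ⇒ r1c3=1.
Step 26. [r1c6∈{9}] r1c6 has the single candidate 9 ⇒ r1c6=9.
Step 27. [r2c3∈{8}] r2c3 is down to just 8 ⇒ r2c3=8.
Step 28. [r5c2∈{3}] r5c2 is down to just 3, so r5c2=3.
Step 29. [r9c5∈{6}] r9c5 has the single candidate 6. So r9c5=6.
Step 30. [r4c9∈{4}] r4c9 is down to just 4, so r4c9=4.
Step 31. [r1c5∈{5}] r1c5 has the single candidate 5 ⇒ r1c5=5.
Step 32. [r4c4∈{3}] r4c4's peers cover all but 3 ⇒ r4c4=3.
Step 33. [r7c4∈{7}] r7c4 has the single candidate 7. So r7c4=7.
Step 34. [r4c3∈{7}] only 7 remains possible at r4c3. So r4c3=7.
Step 35. [r5c1∈{1}] r5c1's peers cover all but 1 ⇒ r5c1=1.
Step 36. [r2c7∈{2}] r2c7 is down to just 2 ⇒ r2c7=2.
Step 37. [r6c4∈{1}] r6c4 has the single candidate 1. So r6c4=1.
Step 38. [r8c7∈{4}] only 4 remains possible at r8c7. So r8c7=4.
Step 39. [r3c9∈{6}] nothing but 6 survives at r3c9, so r3c9=6.

Answer: 6 7 1 2 5 9 8 4 3 / 3 4 8 6 1 7 2 5 9 / 5 9 2 8 3 4 1 7 6 / 2 8 7 3 9 6 5 1 4 / 1 3 5 4 2 8 6 9 7 / 4 6 9 1 7 5 3 8 2 / 8 2 6 7 4 1 9 3 5 / 7 5 3 9 8 2 4 6 1 / 9 1 4 5 6 3 7 2 8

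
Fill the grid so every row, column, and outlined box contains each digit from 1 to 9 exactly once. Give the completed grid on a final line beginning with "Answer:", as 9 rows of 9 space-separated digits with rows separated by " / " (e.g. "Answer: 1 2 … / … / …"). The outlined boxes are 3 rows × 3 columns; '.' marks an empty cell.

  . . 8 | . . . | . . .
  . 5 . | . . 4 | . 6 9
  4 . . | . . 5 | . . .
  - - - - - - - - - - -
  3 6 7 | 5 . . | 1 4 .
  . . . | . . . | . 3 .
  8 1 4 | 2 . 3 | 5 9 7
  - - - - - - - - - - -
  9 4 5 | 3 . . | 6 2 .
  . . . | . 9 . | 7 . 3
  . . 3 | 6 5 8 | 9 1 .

Step 1. [r8c6∈{1,2}] in box 8, 2 fits only at r8c6 ⇒ r8c6=2.
Step 2. [r4c5∈{8}] nothing but 8 survives at r4c5. So r4c5=8.
Step 3. [r4c9∈{2}] r4c9 has the single candidate 2, so r4c9=2.
Step 4. [r5c5∈{1,4,6,7}] in col 5, 4 fits only at r5c5, so r5c5=4.
Step 5. [r1c7∈{2,3,4}] r1c7 is the only open cell in col 7 admitting 4 ⇒ r1c7=4.
Step 6. [r5c7∈{8}] r5c7 has the single candidate 8, so r5c7=8.
Step 7. [r6c5∈{6}] r6c5's peers cover all but 6, so r6c5=6.
Step 8. [r3c3∈{1,2,6,9}] 6 has one home in row 3: r3c3. So r3c3=6.
Step 9. [r5c3∈{2,9}] r5c3 is the only open cell in col 3 admitting 9. So r5c3=9.
Step 10. [r2c3∈{1,2}] r2c3 is the only open cell in col 3 admitting 2. So r2c3=2.
Step 11. [r1c5∈{1,2,3,7}] 2 has one home in row 1: r1c5, so r1c5=2.
Step 12. [r1c2∈{3,7,9}] row 1 places 3 nowhere but r1c2 ⇒ r1c2=3.
Step 13. [r2c4∈{1,7,8}] across row 2, 8 lands solely at r2c4. So r2c4=8.
Step 14. [r1c6∈{1,6,7,9}] r1c6 is the only open cell in row 1 admitting 6, so r1c6=6.
Step 15. [r1c4∈{1,7,9}] in row 1, 9 fits only at r1c4. So r1c4=9.
Step 16. [r5c2∈{2}] r5c2's peers cover all but 2 ⇒ r5c2=2.
Step 17. [r8c3∈{1}] r8c3's peers cover all but 1, so r8c3=1.
Step 18. [r2c7∈{3}] r2c7 has the single candidate 3 ⇒ r2c7=3.
Step 19. [r7c9∈{8}] r7c9's peers cover all but 8. So r7c9=8.
Step 20. [r3c9∈{1}] r3c9 is down to just 1. So r3c9=1.
Step 21. [r3c4∈{7}] only 7 remains possible at r3c4. So r3c4=7.
Step 22. [r2c1∈{1,7}] row 2 places 7 nowhere but r2c1. So r2c1=7.
Step 23. [r7c5∈{1,7}] in col 5, 7 fits only at r7c5 ⇒ r7c5=7.
Step 24. [r5c6∈{1,7}] row 5 places 7 nowhere but r5c6. So r5c6=7.
Step 25. [r1c8∈{5,7}] in row 1, 7 fits only at r1c8, so r1c8=7.
Step 26. [r1c9∈{5}] nothing but 5 survives at r1c9, so r1c9=5.
Step 27. [r3c7∈{2}] r3c7 has the single candidate 2. So r3c7=2.
Step 28. [r9c1∈{2}] r9c1 is down to just 2. So r9c1=2.
Step 29. [r5c9∈{6}] nothing but 6 survives at r5c9, so r5c9=6.
Step 30. [r8c8∈{5}] nothing but 5 survives at r8c8 ⇒ r8c8=5.
Step 31. [r9c2∈{7}] only 7 remains possible at r9c2, so r9c2=7.
Step 32. [r9c9∈{4}] nothing but 4 survives at r9c9, so r9c9=4.
Step 33. [r1c1∈{1}] only 1 remains possible at r1c1 ⇒ r1c1=1.
Step 34. [r8c2∈{8}] r8c2's peers cover all but 8 ⇒ r8c2=8.
Step 35. [r3c5∈{3}] r3c5 has the single candidate 3. So r3c5=3.
Step 36. [r3c2∈{9}] r3c2 has the single candidate 9. So r3c2=9.
Step 37. [r5c1∈{5}] r5c1's peers cover all but 5, so r5c1=5.
Step 38. [r7c6∈{1}] nothing but 1 survives at r7c6 ⇒ r7c6=1.
Step 39. [r4c6∈{9}] r4c6's peers cover all but 9. So r4c6=9.
Step 40. [r3c8∈{8}] r3c8 is down to just 8. So r3c8=8.
Step 41. [r8c1∈{6}] r8c1's peers cover all but 6 ⇒ r8c1=6.
Step 42. [r5c4∈{1}] only 1 remains possible at r5c4 ⇒ r5c4=1.
Step 43. [r8c4∈{4}] r8c4 is down to just 4, so r8c4=4.
Step 44. [r2c5∈{1}] nothing but 1 survives at r2c5. So r2c5=1.

Answer: 1 3 8 9 2 6 4 7 5 / 7 5 2 8 1 4 3 6 9 / 4 9 6 7 3 5 2 8 1 / 3 6 7 5 8 9 1 4 2 / 5 2 9 1 4 7 8 3 6 / 8 1 4 2 6 3 5 9 7 / 9 4 5 3 7 1 6 2 8 / 6 8 1 4 9 2 7 5 3 / 2 7 3 6 5 8 9 1 4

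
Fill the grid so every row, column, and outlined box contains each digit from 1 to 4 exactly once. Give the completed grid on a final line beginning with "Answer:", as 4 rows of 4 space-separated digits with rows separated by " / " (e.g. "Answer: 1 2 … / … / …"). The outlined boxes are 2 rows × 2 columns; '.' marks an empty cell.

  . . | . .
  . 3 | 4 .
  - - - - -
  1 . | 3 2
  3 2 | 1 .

Step 1. [r1c2∈{1,4}] in col 2, 1 fits only at r1c2 ⇒ r1c2=1.
Step 2. [r2c1∈{2}] only 2 remains possible at r2c1, so r2c1=2.
Step 3. [r1c3∈{2}] r1c3 has the single candidate 2. So r1c3=2.
Step 4. [r1c1∈{4}] only 4 remains possible at r1c1, so r1c1=4.
Step 5. [r3c2∈{4}] r3c2 has the single candidate 4. So r3c2=4.
Step 6. [r1c4∈{3}] nothing but 3 survives at r1c4 ⇒ r1c4=3.
Step 7. [r4c4∈{4}] only 4 remains possible at r4c4 ⇒ r4c4=4.
Step 8. [r2c4∈{1}] only 1 remains possible at r2c4, so r2c4=1.

Answer: 4 1 2 3 / 2 3 4 1 / 1 4 3 2 / 3 2 1 4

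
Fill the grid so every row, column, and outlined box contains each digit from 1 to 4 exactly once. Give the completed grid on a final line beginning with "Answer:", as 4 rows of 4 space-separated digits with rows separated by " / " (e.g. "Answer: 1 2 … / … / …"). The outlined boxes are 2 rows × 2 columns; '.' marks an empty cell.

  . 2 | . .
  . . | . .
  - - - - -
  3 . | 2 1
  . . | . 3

Step 1. [r4c3∈{4}] r4c3's peers cover all but 4 ⇒ r4c3=4.
Step 2. [r2c2∈{1,3,4}] 3 has one home in col 2: r2c2. So r2c2=3.
Step 3. [r2c3∈{1}] r2c3 has the single candidate 1. So r2c3=1.
Step 4. [r1c4∈{4}] r1c4 is down to just 4, so r1c4=4.
Step 5. [r4c1∈{1,2}] r4c1 is the only open cell in row 4 admitting 2 ⇒ r4c1=2.
Step 6. [r4c2∈{1}] r4c2 is down to just 1 ⇒ r4c2=1.
Step 7. [r3c2∈{4}] r3c2 is down to just 4, so r3c2=4.
Step 8. [r1c3∈{3}] r1c3's peers cover all but 3, so r1c3=3.
Step 9. [r1c1∈{1}] r1c1 has the single candidate 1. So r1c1=1.
Step 10. [r2c1∈{4}] r2c1's peers cover all but 4, so r2c1=4.
Step 11. [r2c4∈{2}] only 2 remains possible at r2c4 ⇒ r2c4=2.

Answer: 1 2 3 4 / 4 3 1 2 / 3 4 2 1 / 2 1 4 3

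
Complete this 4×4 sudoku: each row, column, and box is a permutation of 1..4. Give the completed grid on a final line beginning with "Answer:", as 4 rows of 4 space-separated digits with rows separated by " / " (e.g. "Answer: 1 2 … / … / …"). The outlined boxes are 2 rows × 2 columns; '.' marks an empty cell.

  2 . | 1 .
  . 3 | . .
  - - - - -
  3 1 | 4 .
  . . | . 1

Step 1. [r1c2∈{4}] r1c2's peers cover all but 4, so r1c2=4.
Step 2. [r3c4∈{2}] r3c4 has the single candidate 2 ⇒ r3c4=2.
Step 3. [r4c2∈{2}] r4c2 has the single candidate 2 ⇒ r4c2=2.
Step 4. [r1c4∈{3}] r1c4 has the single candidate 3, so r1c4=3.
Step 5. [r2c1∈{1}] r2c1's peers cover all but 1. So r2c1=1.
Step 6. [r2c4∈{4}] nothing but 4 survives at r2c4, so r2c4=4.
Step 7. [r2c3∈{2}] nothing but 2 survives at r2c3, so r2c3=2.
Step 8. [r4c3∈{3}] nothing but 3 survives at r4c3 ⇒ r4c3=3.
Step 9. [r4c1∈{4}] only 4 remains possible at r4c1 ⇒ r4c1=4.

Answer: 2 4 1 3 / 1 3 2 4 / 3 1 4 2 / 4 2 3 1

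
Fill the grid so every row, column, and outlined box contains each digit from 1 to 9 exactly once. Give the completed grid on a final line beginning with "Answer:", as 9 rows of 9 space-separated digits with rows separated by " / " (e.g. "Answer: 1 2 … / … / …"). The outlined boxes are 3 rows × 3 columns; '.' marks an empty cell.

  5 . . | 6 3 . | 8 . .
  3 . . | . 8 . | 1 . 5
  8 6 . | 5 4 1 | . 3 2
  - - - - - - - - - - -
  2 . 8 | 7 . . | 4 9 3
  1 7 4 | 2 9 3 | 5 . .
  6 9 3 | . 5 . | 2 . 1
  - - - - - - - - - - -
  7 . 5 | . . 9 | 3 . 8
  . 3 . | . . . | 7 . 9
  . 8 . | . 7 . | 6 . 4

Step 1. [r1c3∈{1,2,7,9}] across row 1, 9 lands solely at r1c3 ⇒ r1c3=9.
Step 2. [r7c5∈{1,2,6}] r7c5 is the only open cell in row 7 admitting 6 ⇒ r7c5=6.
Step 3. [r8c5∈{1,2}] in col 5, 2 fits only at r8c5, so r8c5=2.
Step 4. [r8c1∈{4}] nothing but 4 survives at r8c1, so r8c1=4.
Step 5. [r2c8∈{4,6,7}] in row 2, 6 fits only at r2c8, so r2c8=6.
Step 6. [r1c2∈{1,2,4}] r1c2 is the only open cell in row 1 admitting 1. So r1c2=1.
Step 7. [r7c2∈{2}] r7c2 is down to just 2. So r7c2=2.
Step 8. [r7c8∈{1}] nothing but 1 survives at r7c8 ⇒ r7c8=1.
Step 9. [r2c3∈{2,7}] r2c3 is the only open cell in col 3 admitting 2, so r2c3=2.
Step 10. [r6c8∈{7,8}] 7 has one home in row 6: r6c8. So r6c8=7.
Step 11. [r6c6∈{4,8}] col 6 places 4 nowhere but r6c6, so r6c6=4.
Step 12. [r9c3∈{1}] r9c3 is down to just 1. So r9c3=1.
Step 13. [r8c8∈{5}] r8c8 is down to just 5 ⇒ r8c8=5.
Step 14. [r1c6∈{2,7}] r1c6 is the only open cell in row 1 admitting 2, so r1c6=2.
Step 15. [r8c6∈{8}] only 8 remains possible at r8c6 ⇒ r8c6=8.
Step 16. [r6c4∈{8}] nothing but 8 survives at r6c4 ⇒ r6c4=8.
Step 17. [r4c5∈{1}] only 1 remains possible at r4c5, so r4c5=1.
Step 18. [r8c4∈{1}] r8c4 has the single candidate 1. So r8c4=1.
Step 19. [r4c2∈{5}] only 5 remains possible at r4c2, so r4c2=5.
Step 20. [r9c1∈{9}] r9c1 has the single candidate 9. So r9c1=9.
Step 21. [r1c8∈{4}] r1c8 has the single candidate 4, so r1c8=4.
Step 22. [r2c2∈{4}] only 4 remains possible at r2c2, so r2c2=4.
Step 23. [r9c4∈{3}] only 3 remains possible at r9c4, so r9c4=3.
Step 24. [r9c8∈{2}] r9c8's peers cover all but 2, so r9c8=2.
Step 25. [r5c9∈{6}] only 6 remains possible at r5c9 ⇒ r5c9=6.
Step 26. [r3c3∈{7}] r3c3 is down to just 7 ⇒ r3c3=7.
Step 27. [r2c6∈{7}] only 7 remains possible at r2c6 ⇒ r2c6=7.
Step 28. [r7c4∈{4}] r7c4's peers cover all but 4. So r7c4=4.
Step 29. [r9c6∈{5}] nothing but 5 survives at r9c6, so r9c6=5.
Step 30. [r3c7∈{9}] nothing but 9 survives at r3c7. So r3c7=9.
Step 31. [r5c8∈{8}] nothing but 8 survives at r5c8 ⇒ r5c8=8.
Step 32. [r1c9∈{7}] nothing but 7 survives at r1c9 ⇒ r1c9=7.
Step 33. [r8c3∈{6}] only 6 remains possible at r8c3, so r8c3=6.
Step 34. [r4c6∈{6}] r4c6 is down to just 6 ⇒ r4c6=6.
Step 35. [r2c4∈{9}] r2c4's peers cover all but 9 ⇒ r2c4=9.

Answer: 5 1 9 6 3 2 8 4 7 / 3 4 2 9 8 7 1 6 5 / 8 6 7 5 4 1 9 3 2 / 2 5 8 7 1 6 4 9 3 / 1 7 4 2 9 3 5 8 6 / 6 9 3 8 5 4 2 7 1 / 7 2 5 4 6 9 3 1 8 / 4 3 6 1 2 8 7 5 9 / 9 8 1 3 7 5 6 2 4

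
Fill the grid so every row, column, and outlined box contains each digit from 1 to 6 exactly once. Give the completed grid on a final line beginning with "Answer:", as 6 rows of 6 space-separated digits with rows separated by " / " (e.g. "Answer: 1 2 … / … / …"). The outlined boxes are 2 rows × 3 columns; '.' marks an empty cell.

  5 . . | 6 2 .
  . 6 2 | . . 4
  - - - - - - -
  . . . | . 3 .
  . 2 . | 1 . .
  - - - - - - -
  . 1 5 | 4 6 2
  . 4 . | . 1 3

Step 1. [r1c3∈{1,3,4}] across row 1, 4 lands solely at r1c3, so r1c3=4.
Step 2. [r6c3∈{6}] r6c3's peers cover all but 6. So r6c3=6.
Step 3. [r3c1∈{1,4,6}] in row 3, 4 fits only at r3c1 ⇒ r3c1=4.
Step 4. [r4c1∈{3,6}] r4c1 is the only open cell in col 1 admitting 6 ⇒ r4c1=6.
Step 5. [r4c6∈{5}] r4c6 is down to just 5. So r4c6=5.
Step 6. [r2c4∈{3,5}] r2c4 is the only open cell in col 4 admitting 3. So r2c4=3.
Step 7. [r1c6∈{1}] nothing but 1 survives at r1c6 ⇒ r1c6=1.
Step 8. [r3c4∈{2}] r3c4's peers cover all but 2. So r3c4=2.
Step 9. [r1c2∈{3}] r1c2 has the single candidate 3 ⇒ r1c2=3.
Step 10. [r2c5∈{5}] r2c5 is down to just 5, so r2c5=5.
Step 11. [r3c3∈{1}] r3c3's peers cover all but 1, so r3c3=1.
Step 12. [r4c5∈{4}] r4c5 is down to just 4. So r4c5=4.
Step 13. [r5c1∈{3}] r5c1's peers cover all but 3 ⇒ r5c1=3.
Step 14. [r3c2∈{5}] only 5 remains possible at r3c2. So r3c2=5.
Step 15. [r2c1∈{1}] nothing but 1 survives at r2c1. So r2c1=1.
Step 16. [r6c1∈{2}] r6c1 is down to just 2. So r6c1=2.
Step 17. [r3c6∈{6}] only 6 remains possible at r3c6 ⇒ r3c6=6.
Step 18. [r4c3∈{3}] only 3 remains possible at r4c3, so r4c3=3.
Step 19. [r6c4∈{5}] nothing but 5 survives at r6c4 ⇒ r6c4=5.

Answer: 5 3 4 6 2 1 / 1 6 2 3 5 4 / 4 5 1 2 3 6 / 6 2 3 1 4 5 / 3 1 5 4 6 2 / 2 4 6 5 1 3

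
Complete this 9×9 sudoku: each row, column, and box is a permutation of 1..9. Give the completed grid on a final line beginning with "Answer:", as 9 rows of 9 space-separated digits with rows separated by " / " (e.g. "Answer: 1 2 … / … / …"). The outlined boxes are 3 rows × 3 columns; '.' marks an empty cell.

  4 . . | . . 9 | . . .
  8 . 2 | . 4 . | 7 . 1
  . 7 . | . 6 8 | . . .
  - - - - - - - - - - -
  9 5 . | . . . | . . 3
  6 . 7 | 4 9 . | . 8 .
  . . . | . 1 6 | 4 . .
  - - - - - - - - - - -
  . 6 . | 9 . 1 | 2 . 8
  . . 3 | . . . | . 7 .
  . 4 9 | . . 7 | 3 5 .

Step 1. [r8c7∈{1,6,9}] r8c7 is the only open cell in box 9 admitting 1 ⇒ r8c7=1.
Step 2. [r2c8∈{3,6,9}] r2c8 is the only open cell in row 2 admitting 6, so r2c8=6.
Step 3. [r4c6∈{2}] r4c6 is down to just 2. So r4c6=2.
Step 4. [r7c3∈{5}] r7c3 has the single candidate 5 ⇒ r7c3=5.
Step 5. [r8c1∈{2}] nothing but 2 survives at r8c1. So r8c1=2.
Step 6. [r5c7∈{5}] r5c7's peers cover all but 5 ⇒ r5c7=5.
Step 7. [r6c4∈{3,5,7,8}] r6c4 is the only open cell in row 6 admitting 5, so r6c4=5.
Step 8. [r5c9∈{2}] r5c9's peers cover all but 2, so r5c9=2.
Step 9. [r2c4∈{3}] nothing but 3 survives at r2c4, so r2c4=3.
Step 10. [r3c3∈{1}] r3c3's peers cover all but 1, so r3c3=1.
Step 11. [r1c2∈{3}] r1c2 is down to just 3. So r1c2=3.
Step 12. [r8c9∈{4,6,9}] in row 8, 9 fits only at r8c9. So r8c9=9.
Step 13. [r3c4∈{2}] nothing but 2 survives at r3c4 ⇒ r3c4=2.
Step 14. [r8c2∈{8}] r8c2 has the single candidate 8 ⇒ r8c2=8.
Step 15. [r8c5∈{5}] nothing but 5 survives at r8c5 ⇒ r8c5=5.
Step 16. [r3c9∈{4,5}] r3c9 is the only open cell in col 9 admitting 4, so r3c9=4.
Step 17. [r1c5∈{7}] r1c5 has the single candidate 7, so r1c5=7.
Step 18. [r4c5∈{8}] r4c5's peers cover all but 8, so r4c5=8.
Step 19. [r8c4∈{6}] nothing but 6 survives at r8c4 ⇒ r8c4=6.
Step 20. [r6c8∈{9}] r6c8 is down to just 9. So r6c8=9.
Step 21. [r4c4∈{7}] r4c4's peers cover all but 7 ⇒ r4c4=7.
Step 22. [r1c8∈{2}] r1c8 has the single candidate 2 ⇒ r1c8=2.
Step 23. [r7c8∈{4}] r7c8's peers cover all but 4, so r7c8=4.
Step 24. [r1c7∈{8}] nothing but 8 survives at r1c7, so r1c7=8.
Step 25. [r4c7∈{6}] r4c7 is down to just 6 ⇒ r4c7=6.
Step 26. [r2c6∈{5}] only 5 remains possible at r2c6. So r2c6=5.
Step 27. [r3c7∈{9}] r3c7 is down to just 9 ⇒ r3c7=9.
Step 28. [r2c2∈{9}] r2c2 has the single candidate 9 ⇒ r2c2=9.
Step 29. [r1c3∈{6}] only 6 remains possible at r1c3. So r1c3=6.
Step 30. [r6c1∈{3}] nothing but 3 survives at r6c1, so r6c1=3.
Step 31. [r4c3∈{4}] r4c3 has the single candidate 4. So r4c3=4.
Step 32. [r7c1∈{7}] r7c1's peers cover all but 7 ⇒ r7c1=7.
Step 33. [r3c8∈{3}] nothing but 3 survives at r3c8 ⇒ r3c8=3.
Step 34. [r1c9∈{5}] r1c9 has the single candidate 5. So r1c9=5.
Step 35. [r9c5∈{2}] nothing but 2 survives at r9c5 ⇒ r9c5=2.
Step 36. [r6c3∈{8}] r6c3's peers cover all but 8. So r6c3=8.
Step 37. [r9c1∈{1}] nothing but 1 survives at r9c1 ⇒ r9c1=1.
Step 38. [r6c9∈{7}] r6c9's peers cover all but 7. So r6c9=7.
Step 39. [r4c8∈{1}] r4c8 has the single candidate 1. So r4c8=1.
Step 40. [r8c6∈{4}] only 4 remains possible at r8c6. So r8c6=4.
Step 41. [r5c6∈{3}] nothing but 3 survives at r5c6. So r5c6=3.
Step 42. [r3c1∈{5}] only 5 remains possible at r3c1 ⇒ r3c1=5.
Step 43. [r6c2∈{2}] r6c2's peers cover all but 2 ⇒ r6c2=2.
Step 44. [r9c4∈{8}] r9c4 is down to just 8 ⇒ r9c4=8.
Step 45. [r1c4∈{1}] r1c4 has the single candidate 1. So r1c4=1.
Step 46. [r9c9∈{6}] r9c9 is down to just 6, so r9c9=6.
Step 47. [r5c2∈{1}] r5c2 has the single candidate 1. So r5c2=1.
Step 48. [r7c5∈{3}] only 3 remains possible at r7c5 ⇒ r7c5=3.

Answer: 4 3 6 1 7 9 8 2 5 / 8 9 2 3 4 5 7 6 1 / 5 7 1 2 6 8 9 3 4 / 9 5 4 7 8 2 6 1 3 / 6 1 7 4 9 3 5 8 2 / 3 2 8 5 1 6 4 9 7 / 7 6 5 9 3 1 2 4 8 / 2 8 3 6 5 4 1 7 9 / 1 4 9 8 2 7 3 5 6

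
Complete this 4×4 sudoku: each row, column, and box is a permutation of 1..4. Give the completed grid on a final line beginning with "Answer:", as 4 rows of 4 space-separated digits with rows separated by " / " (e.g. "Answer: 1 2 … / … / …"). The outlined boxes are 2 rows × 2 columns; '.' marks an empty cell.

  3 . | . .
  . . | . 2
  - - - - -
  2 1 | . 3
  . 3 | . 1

Step 1. [r1c4∈{4}] nothing but 4 survives at r1c4, so r1c4=4.
Step 2. [r4c1∈{4}] r4c1 has the single candidate 4, so r4c1=4.
Step 3. [r1c3∈{1}] nothing but 1 survives at r1c3. So r1c3=1.
Step 4. [r1c2∈{2}] nothing but 2 survives at r1c2. So r1c2=2.
Step 5. [r3c3∈{4}] only 4 remains possible at r3c3. So r3c3=4.
Step 6. [r2c2∈{4}] nothing but 4 survives at r2c2, so r2c2=4.
Step 7. [r4c3∈{2}] r4c3 has the single candidate 2. So r4c3=2.
Step 8. [r2c1∈{1}] r2c1 has the single candidate 1 ⇒ r2c1=1.
Step 9. [r2c3∈{3}] r2c3 is down to just 3 ⇒ r2c3=3.

Answer: 3 2 1 4 / 1 4 3 2 / 2 1 4 3 / 4 3 2 1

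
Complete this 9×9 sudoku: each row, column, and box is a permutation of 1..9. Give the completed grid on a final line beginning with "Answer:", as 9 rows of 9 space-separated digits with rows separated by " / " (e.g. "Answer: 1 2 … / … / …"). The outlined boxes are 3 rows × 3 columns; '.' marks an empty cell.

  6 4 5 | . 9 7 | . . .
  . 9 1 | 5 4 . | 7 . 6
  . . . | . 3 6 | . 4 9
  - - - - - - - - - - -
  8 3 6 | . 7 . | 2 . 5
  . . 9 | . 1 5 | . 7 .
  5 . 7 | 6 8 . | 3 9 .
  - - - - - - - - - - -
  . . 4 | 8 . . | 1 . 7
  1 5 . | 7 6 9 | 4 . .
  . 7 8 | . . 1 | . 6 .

Step 1. [r8c3∈{2,3}] across col 3, 3 lands solely at r8c3. So r8c3=3.
Step 2. [r1c7∈{8}] only 8 remains possible at r1c7. So r1c7=8.
Step 3. [r5c2∈{2}] nothing but 2 survives at r5c2. So r5c2=2.
Step 4. [r7c8∈{2,3,5}] 5 has one home in col 8: r7c8. So r7c8=5.
Step 5. [r7c5∈{2}] nothing but 2 survives at r7c5. So r7c5=2.
Step 6. [r9c1∈{2,9}] in box 7, 2 fits only at r9c1. So r9c1=2.
Step 7. [r4c6∈{4}] r4c6 is down to just 4, so r4c6=4.
Step 8. [r6c9∈{1,4}] r6c9 is the only open cell in row 6 admitting 4. So r6c9=4.
Step 9. [r1c9∈{1,2,3}] r1c9 is the only open cell in col 9 admitting 1 ⇒ r1c9=1.
Step 10. [r1c4∈{2}] nothing but 2 survives at r1c4. So r1c4=2.
Step 11. [r8c9∈{2,8}] in col 9, 2 fits only at r8c9. So r8c9=2.
Step 12. [r7c6∈{3}] r7c6's peers cover all but 3. So r7c6=3.
Step 13. [r2c1∈{3}] only 3 remains possible at r2c1, so r2c1=3.
Step 14. [r5c9∈{8}] only 8 remains possible at r5c9. So r5c9=8.
Step 15. [r9c7∈{9}] r9c7 is down to just 9. So r9c7=9.
Step 16. [r3c4∈{1}] nothing but 1 survives at r3c4. So r3c4=1.
Step 17. [r4c4∈{9}] r4c4 is down to just 9, so r4c4=9.
Step 18. [r3c7∈{5}] only 5 remains possible at r3c7. So r3c7=5.
Step 19. [r7c2∈{6}] only 6 remains possible at r7c2. So r7c2=6.
Step 20. [r7c1∈{9}] r7c1 is down to just 9 ⇒ r7c1=9.
Step 21. [r3c3∈{2}] nothing but 2 survives at r3c3, so r3c3=2.
Step 22. [r5c4∈{3}] only 3 remains possible at r5c4. So r5c4=3.
Step 23. [r2c6∈{8}] nothing but 8 survives at r2c6. So r2c6=8.
Step 24. [r8c8∈{8}] r8c8's peers cover all but 8, so r8c8=8.
Step 25. [r6c2∈{1}] r6c2 has the single candidate 1 ⇒ r6c2=1.
Step 26. [r1c8∈{3}] only 3 remains possible at r1c8, so r1c8=3.
Step 27. [r9c4∈{4}] r9c4 has the single candidate 4 ⇒ r9c4=4.
Step 28. [r4c8∈{1}] only 1 remains possible at r4c8. So r4c8=1.
Step 29. [r2c8∈{2}] r2c8 is down to just 2, so r2c8=2.
Step 30. [r5c1∈{4}] nothing but 4 survives at r5c1. So r5c1=4.
Step 31. [r5c7∈{6}] r5c7's peers cover all but 6 ⇒ r5c7=6.
Step 32. [r3c1∈{7}] r3c1 is down to just 7. So r3c1=7.
Step 33. [r3c2∈{8}] r3c2 has the single candidate 8, so r3c2=8.
Step 34. [r9c9∈{3}] r9c9 is down to just 3. So r9c9=3.
Step 35. [r9c5∈{5}] only 5 remains possible at r9c5, so r9c5=5.
Step 36. [r6c6∈{2}] r6c6's peers cover all but 2, so r6c6=2.

Answer: 6 4 5 2 9 7 8 3 1 / 3 9 1 5 4 8 7 2 6 / 7 8 2 1 3 6 5 4 9 / 8 3 6 9 7 4 2 1 5 / 4 2 9 3 1 5 6 7 8 / 5 1 7 6 8 2 3 9 4 / 9 6 4 8 2 3 1 5 7 / 1 5 3 7 6 9 4 8 2 / 2 7 8 4 5 1 9 6 3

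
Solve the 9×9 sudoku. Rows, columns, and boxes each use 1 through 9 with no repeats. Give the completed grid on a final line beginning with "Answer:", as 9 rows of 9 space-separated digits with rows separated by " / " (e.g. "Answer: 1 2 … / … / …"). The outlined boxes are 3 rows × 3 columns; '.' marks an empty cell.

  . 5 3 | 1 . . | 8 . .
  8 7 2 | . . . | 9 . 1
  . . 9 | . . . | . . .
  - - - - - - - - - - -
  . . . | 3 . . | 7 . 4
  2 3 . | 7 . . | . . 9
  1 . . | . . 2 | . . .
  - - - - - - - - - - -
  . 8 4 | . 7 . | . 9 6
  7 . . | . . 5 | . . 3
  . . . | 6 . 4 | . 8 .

Step 1. [r5c5∈{1,4,5,6,8}] 4 has one home in row 5: r5c5 ⇒ r5c5=4.
Step 2. [r4c8∈{1,2,5,6}] in row 4, 2 fits only at r4c8, so r4c8=2.
Step 3. [r7c4∈{2}] nothing but 2 survives at r7c4, so r7c4=2.
Step 4. [r9c9∈{2,5,7}] across row 9, 7 lands solely at r9c9. So r9c9=7.
Step 5. [r6c9∈{5,8}] 8 has one home in col 9: r6c9. So r6c9=8.
Step 6. [r3c9∈{2,5}] 5 has one home in col 9: r3c9. So r3c9=5.
Step 7. [r3c2∈{1,4,6}] across row 3, 1 lands solely at r3c2, so r3c2=1.
Step 8. [r1c9∈{2}] nothing but 2 survives at r1c9, so r1c9=2.
Step 9. [r3c5∈{2,3,6,8}] 2 has one home in row 3: r3c5 ⇒ r3c5=2.
Step 10. [r6c2∈{4,6,9}] 4 has one home in row 6: r6c2, so r6c2=4.
Step 11. [r6c3∈{5,6,7}] r6c3 is the only open cell in row 6 admitting 7 ⇒ r6c3=7.
Step 12. [r5c7∈{1,5,6}] the only places for 5 in box 9 are along col 7 ⇒ r5c7≠5.
Step 13. [r5c6∈{1,6,8}] the only places for 1 in box 6 are along row 5. So r5c6≠1.
Step 14. [r4c1∈{5,6,9}] r1c1 and r3c1 in col 1 both hold exactly {4,6}; those values are spoken for ⇒ r4c1≠6.
Step 15. [r4c5∈{1,5,6,8,9}] 9 in box 4 is pinned to row 4. So r4c5≠9.
Step 16. [r4c6∈{1,6,8,9}] 9 in box 4 is pinned to row 4. So r4c6≠9.
Step 17. [r1c6∈{6,7,9}] r1c6 is the only open cell in col 6 admitting 9 ⇒ r1c6=9.
Step 18. [r1c5∈{6}] r1c5 has the single candidate 6, so r1c5=6.
Step 19. [r2c8∈{3,4,6}] r2c8 is the only open cell in row 2 admitting 6. So r2c8=6.
Step 20. [r6c7∈{3,5,6}] in row 6, 6 fits only at r6c7. So r6c7=6.
Step 21. [r5c7∈{1}] r5c7's peers cover all but 1 ⇒ r5c7=1.
Step 22. [r7c6∈{1,3}] 1 has one home in row 7: r7c6 ⇒ r7c6=1.
Step 23. [r9c5∈{3,9}] across box 8, 3 lands solely at r9c5, so r9c5=3.
Step 24. [r3c6∈{3,7,8}] col 6 places 7 nowhere but r3c6, so r3c6=7.
Step 25. [r2c5∈{5}] nothing but 5 survives at r2c5, so r2c5=5.
Step 26. [r6c4∈{5,9}] 5 has one home in col 4: r6c4. So r6c4=5.
Step 27. [r8c4∈{8,9}] r8c4 is the only open cell in col 4 admitting 9. So r8c4=9.
Step 28. [r3c7∈{3,4}] r3c7 is the only open cell in col 7 admitting 3. So r3c7=3.
Step 29. [r3c8∈{4}] r3c8 is down to just 4. So r3c8=4.
Step 30. [r7c7∈{5}] r7c7 has the single candidate 5, so r7c7=5.
Step 31. [r9c7∈{2}] r9c7's peers cover all but 2. So r9c7=2.
Step 32. [r9c2∈{9}] r9c2 has the single candidate 9, so r9c2=9.
Step 33. [r4c2∈{6}] nothing but 6 survives at r4c2 ⇒ r4c2=6.
Step 34. [r4c6∈{8}] only 8 remains possible at r4c6. So r4c6=8.
Step 35. [r4c3∈{5}] r4c3's peers cover all but 5, so r4c3=5.
Step 36. [r9c3∈{1}] r9c3's peers cover all but 1 ⇒ r9c3=1.
Step 37. [r1c8∈{7}] r1c8 has the single candidate 7 ⇒ r1c8=7.
Step 38. [r8c2∈{2}] only 2 remains possible at r8c2, so r8c2=2.
Step 39. [r1c1∈{4}] r1c1's peers cover all but 4, so r1c1=4.
Step 40. [r5c6∈{6}] nothing but 6 survives at r5c6, so r5c6=6.
Step 41. [r5c3∈{8}] only 8 remains possible at r5c3 ⇒ r5c3=8.
Step 42. [r3c1∈{6}] only 6 remains possible at r3c1 ⇒ r3c1=6.
Step 43. [r8c7∈{4}] r8c7 is down to just 4, so r8c7=4.
Step 44. [r5c8∈{5}] r5c8 has the single candidate 5, so r5c8=5.
Step 45. [r2c6∈{3}] r2c6's peers cover all but 3. So r2c6=3.
Step 46. [r6c8∈{3}] r6c8 has the single candidate 3. So r6c8=3.
Step 47. [r2c4∈{4}] r2c4 is down to just 4 ⇒ r2c4=4.
Step 48. [r7c1∈{3}] nothing but 3 survives at r7c1 ⇒ r7c1=3.
Step 49. [r3c4∈{8}] nothing but 8 survives at r3c4 ⇒ r3c4=8.
Step 50. [r8c5∈{8}] r8c5 has the single candidate 8 ⇒ r8c5=8.
Step 51. [r6c5∈{9}] nothing but 9 survives at r6c5. So r6c5=9.
Step 52. [r9c1∈{5}] r9c1's peers cover all but 5 ⇒ r9c1=5.
Step 53. [r4c5∈{1}] only 1 remains possible at r4c5. So r4c5=1.
Step 54. [r4c1∈{9}] r4c1 has the single candidate 9 ⇒ r4c1=9.
Step 55. [r8c8∈{1}] r8c8 has the single candidate 1. So r8c8=1.
Step 56. [r8c3∈{6}] r8c3 has the single candidate 6 ⇒ r8c3=6.

Answer: 4 5 3 1 6 9 8 7 2 / 8 7 2 4 5 3 9 6 1 / 6 1 9 8 2 7 3 4 5 / 9 6 5 3 1 8 7 2 4 / 2 3 8 7 4 6 1 5 9 / 1 4 7 5 9 2 6 3 8 / 3 8 4 2 7 1 5 9 6 / 7 2 6 9 8 5 4 1 3 / 5 9 1 6 3 4 2 8 7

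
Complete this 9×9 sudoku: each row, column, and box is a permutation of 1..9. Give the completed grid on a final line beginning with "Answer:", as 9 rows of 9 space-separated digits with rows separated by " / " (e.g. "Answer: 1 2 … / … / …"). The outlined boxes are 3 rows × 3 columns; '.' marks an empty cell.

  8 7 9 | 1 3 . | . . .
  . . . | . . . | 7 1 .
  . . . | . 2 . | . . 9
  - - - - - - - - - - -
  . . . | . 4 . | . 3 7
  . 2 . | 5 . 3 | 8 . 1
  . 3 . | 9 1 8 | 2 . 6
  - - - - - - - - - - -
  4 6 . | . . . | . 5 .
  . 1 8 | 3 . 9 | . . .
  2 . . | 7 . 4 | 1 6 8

Step 1. [r4c7∈{5,9}] r4c7 is the only open cell in box 6 admitting 5. So r4c7=5.
Step 2. [r6c8∈{4}] r6c8's peers cover all but 4. So r6c8=4.
Step 3. [r2c3∈{2,3,4,5,6}] in col 3, 2 fits only at r2c3 ⇒ r2c3=2.
Step 4. [r7c3∈{3,7}] r7c3 is the only open cell in row 7 admitting 7 ⇒ r7c3=7.
Step 5. [r8c1∈{5}] r8c1's peers cover all but 5 ⇒ r8c1=5.
Step 6. [r2c5∈{5,6,8,9}] across row 2, 9 lands solely at r2c5. So r2c5=9.
Step 7. [r2c4∈{4,6,8}] in row 2, 8 fits only at r2c4 ⇒ r2c4=8.
Step 8. [r3c4∈{4,6}] r3c4 is the only open cell in col 4 admitting 4. So r3c4=4.
Step 9. [r4c4∈{2,6}] r4c4 is the only open cell in col 4 admitting 6. So r4c4=6.
Step 10. [r3c2∈{5}] r3c2 is down to just 5. So r3c2=5.
Step 11. [r4c3∈{1}] r4c3 has the single candidate 1, so r4c3=1.
Step 12. [r3c1∈{1,3,6}] row 3 places 1 nowhere but r3c1. So r3c1=1.
Step 13. [r2c1∈{3,6}] col 1 places 3 nowhere but r2c1, so r2c1=3.
Step 14. [r2c6∈{5,6}] in row 2, 6 fits only at r2c6, so r2c6=6.
Step 15. [r5c1∈{6,7,9}] r5c1 is the only open cell in col 1 admitting 6, so r5c1=6.
Step 16. [r8c7∈{4}] r8c7 is down to just 4, so r8c7=4.
Step 17. [r1c9∈{2,4,5}] row 1 places 4 nowhere but r1c9, so r1c9=4.
Step 18. [r7c9∈{2,3}] across col 9, 3 lands solely at r7c9 ⇒ r7c9=3.
Step 19. [r1c7∈{6}] r1c7's peers cover all but 6, so r1c7=6.
Step 20. [r8c9∈{2}] nothing but 2 survives at r8c9, so r8c9=2.
Step 21. [r9c2∈{9}] r9c2's peers cover all but 9 ⇒ r9c2=9.
Step 22. [r4c6∈{2}] nothing but 2 survives at r4c6. So r4c6=2.
Step 23. [r7c5∈{8}] r7c5 is down to just 8, so r7c5=8.
Step 24. [r3c6∈{7}] nothing but 7 survives at r3c6 ⇒ r3c6=7.
Step 25. [r2c9∈{5}] only 5 remains possible at r2c9 ⇒ r2c9=5.
Step 26. [r5c3∈{4}] r5c3 has the single candidate 4, so r5c3=4.
Step 27. [r1c8∈{2}] r1c8 has the single candidate 2, so r1c8=2.
Step 28. [r6c3∈{5}] r6c3 is down to just 5, so r6c3=5.
Step 29. [r9c3∈{3}] nothing but 3 survives at r9c3, so r9c3=3.
Step 30. [r1c6∈{5}] nothing but 5 survives at r1c6. So r1c6=5.
Step 31. [r7c7∈{9}] only 9 remains possible at r7c7, so r7c7=9.
Step 32. [r5c5∈{7}] r5c5 is down to just 7, so r5c5=7.
Step 33. [r3c3∈{6}] nothing but 6 survives at r3c3 ⇒ r3c3=6.
Step 34. [r2c2∈{4}] r2c2 has the single candidate 4, so r2c2=4.
Step 35. [r8c8∈{7}] only 7 remains possible at r8c8. So r8c8=7.
Step 36. [r5c8∈{9}] r5c8 has the single candidate 9 ⇒ r5c8=9.
Step 37. [r3c8∈{8}] only 8 remains possible at r3c8 ⇒ r3c8=8.
Step 38. [r7c4∈{2}] nothing but 2 survives at r7c4. So r7c4=2.
Step 39. [r8c5∈{6}] nothing but 6 survives at r8c5. So r8c5=6.
Step 40. [r4c2∈{8}] only 8 remains possible at r4c2, so r4c2=8.
Step 41. [r7c6∈{1}] r7c6 has the single candidate 1. So r7c6=1.
Step 42. [r3c7∈{3}] r3c7's peers cover all but 3. So r3c7=3.
Step 43. [r4c1∈{9}] nothing but 9 survives at r4c1 ⇒ r4c1=9.
Step 44. [r9c5∈{5}] r9c5 is down to just 5 ⇒ r9c5=5.
Step 45. [r6c1∈{7}] only 7 remains possible at r6c1. So r6c1=7.

Answer: 8 7 9 1 3 5 6 2 4 / 3 4 2 8 9 6 7 1 5 / 1 5 6 4 2 7 3 8 9 / 9 8 1 6 4 2 5 3 7 / 6 2 4 5 7 3 8 9 1 / 7 3 5 9 1 8 2 4 6 / 4 6 7 2 8 1 9 5 3 / 5 1 8 3 6 9 4 7 2 / 2 9 3 7 5 4 1 6 8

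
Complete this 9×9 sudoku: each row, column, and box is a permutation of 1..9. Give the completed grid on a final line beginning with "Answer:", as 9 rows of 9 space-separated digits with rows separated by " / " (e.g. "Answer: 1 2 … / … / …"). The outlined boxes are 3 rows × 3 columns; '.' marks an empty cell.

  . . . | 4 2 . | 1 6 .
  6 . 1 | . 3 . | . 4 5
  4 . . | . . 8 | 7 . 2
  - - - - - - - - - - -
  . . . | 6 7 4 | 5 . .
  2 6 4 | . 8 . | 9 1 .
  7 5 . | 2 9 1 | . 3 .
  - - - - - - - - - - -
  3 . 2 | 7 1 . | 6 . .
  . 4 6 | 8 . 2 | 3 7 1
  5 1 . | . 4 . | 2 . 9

Step 1. [r4c9∈{8}] r4c9 is down to just 8, so r4c9=8.
Step 2. [r7c6∈{5,9}] in box 8, 9 fits only at r7c6 ⇒ r7c6=9.
Step 3. [r7c2∈{8}] only 8 remains possible at r7c2 ⇒ r7c2=8.
Step 4. [r3c8∈{9}] nothing but 9 survives at r3c8. So r3c8=9.
Step 5. [r3c2∈{3}] r3c2 is down to just 3. So r3c2=3.
Step 6. [r4c2∈{9}] nothing but 9 survives at r4c2, so r4c2=9.
Step 7. [r1c3∈{5,7,8,9}] in col 3, 9 fits only at r1c3. So r1c3=9.
Step 8. [r1c6∈{5,7}] across row 1, 5 lands solely at r1c6. So r1c6=5.
Step 9. [r5c6∈{3}] r5c6 is down to just 3. So r5c6=3.
Step 10. [r2c6∈{7}] only 7 remains possible at r2c6, so r2c6=7.
Step 11. [r6c7∈{4}] nothing but 4 survives at r6c7, so r6c7=4.
Step 12. [r1c9∈{3}] nothing but 3 survives at r1c9 ⇒ r1c9=3.
Step 13. [r3c3∈{5}] r3c3 has the single candidate 5, so r3c3=5.
Step 14. [r8c1∈{9}] r8c1 has the single candidate 9 ⇒ r8c1=9.
Step 15. [r1c1∈{8}] only 8 remains possible at r1c1. So r1c1=8.
Step 16. [r3c5∈{6}] r3c5 is down to just 6, so r3c5=6.
Step 17. [r5c4∈{5}] r5c4 has the single candidate 5 ⇒ r5c4=5.
Step 18. [r8c5∈{5}] r8c5's peers cover all but 5 ⇒ r8c5=5.
Step 19. [r2c4∈{9}] r2c4 is down to just 9. So r2c4=9.
Step 20. [r4c1∈{1}] r4c1 has the single candidate 1. So r4c1=1.
Step 21. [r3c4∈{1}] r3c4 is down to just 1. So r3c4=1.
Step 22. [r7c8∈{5}] only 5 remains possible at r7c8. So r7c8=5.
Step 23. [r9c6∈{6}] r9c6 is down to just 6, so r9c6=6.
Step 24. [r6c3∈{8}] r6c3's peers cover all but 8. So r6c3=8.
Step 25. [r5c9∈{7}] only 7 remains possible at r5c9. So r5c9=7.
Step 26. [r4c3∈{3}] only 3 remains possible at r4c3. So r4c3=3.
Step 27. [r9c8∈{8}] only 8 remains possible at r9c8 ⇒ r9c8=8.
Step 28. [r4c8∈{2}] nothing but 2 survives at r4c8 ⇒ r4c8=2.
Step 29. [r1c2∈{7}] r1c2's peers cover all but 7. So r1c2=7.
Step 30. [r6c9∈{6}] nothing but 6 survives at r6c9, so r6c9=6.
Step 31. [r9c3∈{7}] r9c3's peers cover all but 7 ⇒ r9c3=7.
Step 32. [r7c9∈{4}] r7c9 has the single candidate 4. So r7c9=4.
Step 33. [r2c7∈{8}] r2c7 is down to just 8 ⇒ r2c7=8.
Step 34. [r2c2∈{2}] r2c2 is down to just 2. So r2c2=2.
Step 35. [r9c4∈{3}] only 3 remains possible at r9c4, so r9c4=3.

Answer: 8 7 9 4 2 5 1 6 3 / 6 2 1 9 3 7 8 4 5 / 4 3 5 1 6 8 7 9 2 / 1 9 3 6 7 4 5 2 8 / 2 6 4 5 8 3 9 1 7 / 7 5 8 2 9 1 4 3 6 / 3 8 2 7 1 9 6 5 4 / 9 4 6 8 5 2 3 7 1 / 5 1 7 3 4 6 2 8 9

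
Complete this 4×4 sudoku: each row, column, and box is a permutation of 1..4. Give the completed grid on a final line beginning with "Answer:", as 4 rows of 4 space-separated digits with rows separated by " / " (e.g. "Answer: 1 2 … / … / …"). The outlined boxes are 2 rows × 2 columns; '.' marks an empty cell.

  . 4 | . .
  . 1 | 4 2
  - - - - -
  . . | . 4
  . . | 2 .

Step 1. [r4c2∈{3}] r4c2's peers cover all but 3. So r4c2=3.
Step 2. [r1c4∈{1,3}] in col 4, 3 fits only at r1c4. So r1c4=3.
Step 3. [r4c4∈{1}] only 1 remains possible at r4c4, so r4c4=1.
Step 4. [r3c1∈{1,2}] r3c1 is the only open cell in row 3 admitting 1. So r3c1=1.
Step 5. [r3c3∈{3}] only 3 remains possible at r3c3, so r3c3=3.
Step 6. [r3c2∈{2}] r3c2 is down to just 2 ⇒ r3c2=2.
Step 7. [r1c3∈{1}] nothing but 1 survives at r1c3 ⇒ r1c3=1.
Step 8. [r1c1∈{2}] r1c1 has the single candidate 2, so r1c1=2.
Step 9. [r4c1∈{4}] r4c1 has the single candidate 4 ⇒ r4c1=4.
Step 10. [r2c1∈{3}] r2c1's peers cover all but 3 ⇒ r2c1=3.

Answer: 2 4 1 3 / 3 1 4 2 / 1 2 3 4 / 4 3 2 1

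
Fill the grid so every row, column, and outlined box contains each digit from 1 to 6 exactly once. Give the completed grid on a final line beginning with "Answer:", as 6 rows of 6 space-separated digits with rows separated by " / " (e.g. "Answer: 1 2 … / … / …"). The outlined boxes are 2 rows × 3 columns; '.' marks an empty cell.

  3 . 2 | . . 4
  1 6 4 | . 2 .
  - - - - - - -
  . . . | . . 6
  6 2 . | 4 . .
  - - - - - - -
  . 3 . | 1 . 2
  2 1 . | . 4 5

Step 1. [r2c4∈{3,5}] in row 2, 5 fits only at r2c4. So r2c4=5.
Step 2. [r4c6∈{1,3}] 1 has one home in col 6: r4c6. So r4c6=1.
Step 3. [r5c5∈{6}] r5c5 is down to just 6 ⇒ r5c5=6.
Step 4. [r5c3∈{5}] only 5 remains possible at r5c3, so r5c3=5.
Step 5. [r3c1∈{4,5}] in col 1, 5 fits only at r3c1. So r3c1=5.
Step 6. [r3c5∈{3}] r3c5 is down to just 3. So r3c5=3.
Step 7. [r4c3∈{3}] r4c3 is down to just 3, so r4c3=3.
Step 8. [r3c4∈{2}] nothing but 2 survives at r3c4. So r3c4=2.
Step 9. [r4c5∈{5}] nothing but 5 survives at r4c5, so r4c5=5.
Step 10. [r3c3∈{1}] r3c3 has the single candidate 1 ⇒ r3c3=1.
Step 11. [r1c5∈{1}] r1c5 has the single candidate 1, so r1c5=1.
Step 12. [r6c4∈{3}] nothing but 3 survives at r6c4 ⇒ r6c4=3.
Step 13. [r1c2∈{5}] nothing but 5 survives at r1c2, so r1c2=5.
Step 14. [r1c4∈{6}] only 6 remains possible at r1c4 ⇒ r1c4=6.
Step 15. [r6c3∈{6}] r6c3 has the single candidate 6. So r6c3=6.
Step 16. [r5c1∈{4}] r5c1's peers cover all but 4, so r5c1=4.
Step 17. [r2c6∈{3}] r2c6 has the single candidate 3. So r2c6=3.
Step 18. [r3c2∈{4}] r3c2 is down to just 4. So r3c2=4.

Answer: 3 5 2 6 1 4 / 1 6 4 5 2 3 / 5 4 1 2 3 6 / 6 2 3 4 5 1 / 4 3 5 1 6 2 / 2 1 6 3 4 5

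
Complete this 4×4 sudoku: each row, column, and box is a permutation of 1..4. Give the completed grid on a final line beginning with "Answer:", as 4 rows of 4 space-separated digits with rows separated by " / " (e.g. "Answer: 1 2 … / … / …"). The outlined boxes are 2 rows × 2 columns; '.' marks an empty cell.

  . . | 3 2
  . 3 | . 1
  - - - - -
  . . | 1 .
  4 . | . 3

Step 1. [r3c2∈{2}] r3c2 has the single candidate 2, so r3c2=2.
Step 2. [r4c2∈{1}] r4c2's peers cover all but 1, so r4c2=1.
Step 3. [r4c3∈{2}] r4c3 has the single candidate 2 ⇒ r4c3=2.
Step 4. [r2c3∈{4}] r2c3 is down to just 4 ⇒ r2c3=4.
Step 5. [r3c1∈{3}] r3c1 has the single candidate 3 ⇒ r3c1=3.
Step 6. [r1c2∈{4}] r1c2 has the single candidate 4, so r1c2=4.
Step 7. [r3c4∈{4}] nothing but 4 survives at r3c4. So r3c4=4.
Step 8. [r1c1∈{1}] only 1 remains possible at r1c1 ⇒ r1c1=1.
Step 9. [r2c1∈{2}] r2c1's peers cover all but 2 ⇒ r2c1=2.

Answer: 1 4 3 2 / 2 3 4 1 / 3 2 1 4 / 4 1 2 3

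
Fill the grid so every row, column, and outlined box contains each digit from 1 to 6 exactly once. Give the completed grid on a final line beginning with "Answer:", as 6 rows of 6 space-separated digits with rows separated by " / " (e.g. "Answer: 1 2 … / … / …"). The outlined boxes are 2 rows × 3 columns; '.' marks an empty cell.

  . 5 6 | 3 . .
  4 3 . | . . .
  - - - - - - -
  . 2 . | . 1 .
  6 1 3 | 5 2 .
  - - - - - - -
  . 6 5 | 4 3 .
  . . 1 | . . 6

Step 1. [r2c4∈{1,2,6}] in col 4, 1 fits only at r2c4, so r2c4=1.
Step 2. [r5c1∈{2}] only 2 remains possible at r5c1 ⇒ r5c1=2.
Step 3. [r1c6∈{2,4}] across row 1, 2 lands solely at r1c6 ⇒ r1c6=2.
Step 4. [r3c3∈{4}] r3c3 is down to just 4. So r3c3=4.
Step 5. [r2c6∈{5}] nothing but 5 survives at r2c6. So r2c6=5.
Step 6. [r2c3∈{2}] only 2 remains possible at r2c3, so r2c3=2.
Step 7. [r6c4∈{2}] only 2 remains possible at r6c4. So r6c4=2.
Step 8. [r6c2∈{4}] r6c2 is down to just 4, so r6c2=4.
Step 9. [r6c5∈{5}] r6c5 has the single candidate 5. So r6c5=5.
Step 10. [r5c6∈{1}] r5c6 has the single candidate 1 ⇒ r5c6=1.
Step 11. [r1c1∈{1}] only 1 remains possible at r1c1 ⇒ r1c1=1.
Step 12. [r3c6∈{3}] nothing but 3 survives at r3c6, so r3c6=3.
Step 13. [r4c6∈{4}] nothing but 4 survives at r4c6 ⇒ r4c6=4.
Step 14. [r2c5∈{6}] r2c5 is down to just 6. So r2c5=6.
Step 15. [r3c4∈{6}] r3c4 is down to just 6. So r3c4=6.
Step 16. [r6c1∈{3}] only 3 remains possible at r6c1 ⇒ r6c1=3.
Step 17. [r1c5∈{4}] nothing but 4 survives at r1c5, so r1c5=4.
Step 18. [r3c1∈{5}] r3c1 has the single candidate 5. So r3c1=5.

Answer: 1 5 6 3 4 2 / 4 3 2 1 6 5 / 5 2 4 6 1 3 / 6 1 3 5 2 4 / 2 6 5 4 3 1 / 3 4 1 2 5 6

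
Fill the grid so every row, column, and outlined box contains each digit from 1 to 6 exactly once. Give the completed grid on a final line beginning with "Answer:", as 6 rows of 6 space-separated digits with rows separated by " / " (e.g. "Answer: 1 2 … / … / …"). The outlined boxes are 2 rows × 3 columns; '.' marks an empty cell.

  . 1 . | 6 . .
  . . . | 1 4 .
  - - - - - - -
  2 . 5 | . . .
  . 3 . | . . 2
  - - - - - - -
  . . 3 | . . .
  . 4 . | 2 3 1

Step 1. [r3c2∈{6}] r3c2 has the single candidate 6, so r3c2=6.
Step 2. [r6c1∈{5,6}] 5 has one home in row 6: r6c1 ⇒ r6c1=5.
Step 3. [r5c6∈{4,5,6}] r5c6 is the only open cell in col 6 admitting 6. So r5c6=6.
Step 4. [r5c4∈{4,5}] across row 5, 4 lands solely at r5c4 ⇒ r5c4=4.
Step 5. [r4c3∈{1,4}] 1 has one home in col 3: r4c3 ⇒ r4c3=1.
Step 6. [r2c2∈{2,5}] in col 2, 5 fits only at r2c2. So r2c2=5.
Step 7. [r2c6∈{3}] r2c6 is down to just 3, so r2c6=3.
Step 8. [r2c3∈{2,6}] 2 has one home in row 2: r2c3. So r2c3=2.
Step 9. [r5c5∈{5}] only 5 remains possible at r5c5. So r5c5=5.
Step 10. [r1c1∈{3,4}] across row 1, 3 lands solely at r1c1 ⇒ r1c1=3.
Step 11. [r1c5∈{2}] r1c5 is down to just 2. So r1c5=2.
Step 12. [r6c3∈{6}] r6c3 is down to just 6 ⇒ r6c3=6.
Step 13. [r4c1∈{4}] r4c1 has the single candidate 4, so r4c1=4.
Step 14. [r3c4∈{3}] r3c4's peers cover all but 3, so r3c4=3.
Step 15. [r2c1∈{6}] r2c1 is down to just 6. So r2c1=6.
Step 16. [r3c6∈{4}] nothing but 4 survives at r3c6. So r3c6=4.
Step 17. [r4c5∈{6}] r4c5 is down to just 6 ⇒ r4c5=6.
Step 18. [r1c6∈{5}] only 5 remains possible at r1c6 ⇒ r1c6=5.
Step 19. [r4c4∈{5}] nothing but 5 survives at r4c4 ⇒ r4c4=5.
Step 20. [r5c2∈{2}] r5c2's peers cover all but 2 ⇒ r5c2=2.
Step 21. [r1c3∈{4}] nothing but 4 survives at r1c3. So r1c3=4.
Step 22. [r3c5∈{1}] nothing but 1 survives at r3c5, so r3c5=1.
Step 23. [r5c1∈{1}] r5c1 has the single candidate 1 ⇒ r5c1=1.

Answer: 3 1 4 6 2 5 / 6 5 2 1 4 3 / 2 6 5 3 1 4 / 4 3 1 5 6 2 / 1 2 3 4 5 6 / 5 4 6 2 3 1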